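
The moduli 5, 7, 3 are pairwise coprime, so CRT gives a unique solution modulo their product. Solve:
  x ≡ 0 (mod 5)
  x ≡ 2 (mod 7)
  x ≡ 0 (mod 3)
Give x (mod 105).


Moduli 5, 7, 3 are pairwise coprime; by CRT there is a unique solution modulo M = 5 · 7 · 3 = 105.
Solve pairwise, accumulating the modulus:
  Start with x ≡ 0 (mod 5).
  Combine with x ≡ 2 (mod 7): since gcd(5, 7) = 1, we get a unique residue mod 35.
    Write x = 0 + 5·t and substitute into x ≡ 2 (mod 7): 5·t ≡ 2 − 0 = 2 (mod 7).
    The inverse of 5 mod 7 is 3 (since 5·3 = 15 = 2·7 + 1), so t ≡ 3·2 = 6 ≡ 6 (mod 7).
    Then x = 0 + 5·6 = 30, valid modulo lcm(5, 7) = 35: x ≡ 30 (mod 35).
  Combine with x ≡ 0 (mod 3): since gcd(35, 3) = 1, we get a unique residue mod 105.
    Write x = 30 + 35·t and substitute into x ≡ 0 (mod 3): 35·t ≡ 0 − 30 = -30 (mod 3).
    Reduce coefficients mod 3: 2·t ≡ 0 (mod 3).
    The inverse of 2 mod 3 is 2 (since 2·2 = 4 = 1·3 + 1), so t ≡ 2·0 = 0 ≡ 0 (mod 3).
    Then x = 30 + 35·0 = 30, valid modulo lcm(35, 3) = 105: x ≡ 30 (mod 105).
Verify: 30 mod 5 = 0 ✓, 30 mod 7 = 2 ✓, 30 mod 3 = 0 ✓.

x ≡ 30 (mod 105).


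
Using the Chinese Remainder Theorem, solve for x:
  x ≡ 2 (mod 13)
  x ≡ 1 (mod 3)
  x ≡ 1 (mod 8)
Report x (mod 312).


Moduli 13, 3, 8 are pairwise coprime; by CRT there is a unique solution modulo M = 13 · 3 · 8 = 312.
Solve pairwise, accumulating the modulus:
  Start with x ≡ 2 (mod 13).
  Combine with x ≡ 1 (mod 3): since gcd(13, 3) = 1, we get a unique residue mod 39.
    Write x = 2 + 13·t and substitute into x ≡ 1 (mod 3): 13·t ≡ 1 − 2 = -1 (mod 3).
    Reduce coefficients mod 3: 1·t ≡ 2 (mod 3).
    So t ≡ 2 (mod 3).
    Then x = 2 + 13·2 = 28, valid modulo lcm(13, 3) = 39: x ≡ 28 (mod 39).
  Combine with x ≡ 1 (mod 8): since gcd(39, 8) = 1, we get a unique residue mod 312.
    Write x = 28 + 39·t and substitute into x ≡ 1 (mod 8): 39·t ≡ 1 − 28 = -27 (mod 8).
    Reduce coefficients mod 8: 7·t ≡ 5 (mod 8).
    The inverse of 7 mod 8 is 7 (since 7·7 = 49 = 6·8 + 1), so t ≡ 7·5 = 35 ≡ 3 (mod 8).
    Then x = 28 + 39·3 = 145, valid modulo lcm(39, 8) = 312: x ≡ 145 (mod 312).
Verify: 145 mod 13 = 2 ✓, 145 mod 3 = 1 ✓, 145 mod 8 = 1 ✓.

x ≡ 145 (mod 312).


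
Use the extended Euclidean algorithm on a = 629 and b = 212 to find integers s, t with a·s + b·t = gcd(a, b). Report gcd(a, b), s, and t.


Euclidean algorithm on (629, 212) — divide until remainder is 0:
  629 = 2 · 212 + 205
  212 = 1 · 205 + 7
  205 = 29 · 7 + 2
  7 = 3 · 2 + 1
  2 = 2 · 1 + 0
gcd(629, 212) = 1.
Track Bezout coefficients alongside the remainders: start with r₀ = 629 = a·1 + b·0 (s = 1, t = 0) and r₁ = 212 = a·0 + b·1 (s = 0, t = 1); each new remainder r_{k+1} = r_{k-1} − q_k·r_k inherits s_{k+1} = s_{k-1} − q_k·s_k, t_{k+1} = t_{k-1} − q_k·t_k, so r_k = a·s_k + b·t_k at every step:
  q = 2: r = 205, s = 1 − 2·0 = 1, t = 0 − 2·1 = -2  (check: 629·1 + 212·(-2) = 205)
  q = 1: r = 7, s = 0 − 1·1 = -1, t = 1 − 1·(-2) = 3  (check: 629·(-1) + 212·3 = 7)
  q = 29: r = 2, s = 1 − 29·(-1) = 30, t = -2 − 29·3 = -89  (check: 629·30 + 212·(-89) = 2)
  q = 3: r = 1, s = -1 − 3·30 = -91, t = 3 − 3·(-89) = 270  (check: 629·(-91) + 212·270 = 1)
The row with r = 1 (the gcd) gives the Bezout coefficients s = -91, t = 270.
Result: 629 · (-91) + 212 · (270) = 1.

gcd(629, 212) = 1; s = -91, t = 270 (check: 629·(-91) + 212·270 = 1).


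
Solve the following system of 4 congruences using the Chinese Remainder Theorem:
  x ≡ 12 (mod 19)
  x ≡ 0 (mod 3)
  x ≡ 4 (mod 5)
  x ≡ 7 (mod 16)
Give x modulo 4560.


Product of moduli M = 19 · 3 · 5 · 16 = 4560.
Merge one congruence at a time:
  Start: x ≡ 12 (mod 19).
  Combine with x ≡ 0 (mod 3); new modulus lcm = 57.
    Write x = 12 + 19·t and substitute into x ≡ 0 (mod 3): 19·t ≡ 0 − 12 = -12 (mod 3).
    Reduce coefficients mod 3: 1·t ≡ 0 (mod 3).
    So t ≡ 0 (mod 3).
    Then x = 12 + 19·0 = 12, valid modulo lcm(19, 3) = 57: x ≡ 12 (mod 57).
  Combine with x ≡ 4 (mod 5); new modulus lcm = 285.
    Write x = 12 + 57·t and substitute into x ≡ 4 (mod 5): 57·t ≡ 4 − 12 = -8 (mod 5).
    Reduce coefficients mod 5: 2·t ≡ 2 (mod 5).
    The inverse of 2 mod 5 is 3 (since 2·3 = 6 = 1·5 + 1), so t ≡ 3·2 = 6 ≡ 1 (mod 5).
    Then x = 12 + 57·1 = 69, valid modulo lcm(57, 5) = 285: x ≡ 69 (mod 285).
  Combine with x ≡ 7 (mod 16); new modulus lcm = 4560.
    Write x = 69 + 285·t and substitute into x ≡ 7 (mod 16): 285·t ≡ 7 − 69 = -62 (mod 16).
    Reduce coefficients mod 16: 13·t ≡ 2 (mod 16).
    The inverse of 13 mod 16 is 5 (since 13·5 = 65 = 4·16 + 1), so t ≡ 5·2 = 10 ≡ 10 (mod 16).
    Then x = 69 + 285·10 = 2919, valid modulo lcm(285, 16) = 4560: x ≡ 2919 (mod 4560).
Verify against each original: 2919 mod 19 = 12, 2919 mod 3 = 0, 2919 mod 5 = 4, 2919 mod 16 = 7.

x ≡ 2919 (mod 4560).


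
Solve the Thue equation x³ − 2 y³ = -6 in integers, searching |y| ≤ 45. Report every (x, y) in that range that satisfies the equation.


The equation is x³ - 2y³ = -6. For fixed y, x³ = 2·y³ − 6, so a solution requires the RHS to be a perfect cube.
Strategy: iterate y from -45 to 45, compute RHS = 2·y³ − 6, and check whether it is a (positive or negative) perfect cube.
Check small values of y:
  y = 0: RHS = -6 is not a perfect cube.
  y = 1: RHS = -4 is not a perfect cube.
  y = -1: RHS = -8 = (-2)³ ⇒ x = -2 works.
  y = 2: RHS = 10 is not a perfect cube.
  y = -2: RHS = -22 is not a perfect cube.
  y = 3: RHS = 48 is not a perfect cube.
  y = -3: RHS = -60 is not a perfect cube.
Continuing the search up to |y| = 45 finds no further solutions beyond those listed.
Collected solutions: (-2, -1).

Solutions (with |y| ≤ 45): (-2, -1).


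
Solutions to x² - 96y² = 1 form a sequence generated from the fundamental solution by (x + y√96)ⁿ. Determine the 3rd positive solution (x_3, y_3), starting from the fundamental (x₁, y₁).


Step 1: Find the fundamental solution (x₁, y₁) of x² - 96y² = 1.
  Expand √96 as a continued fraction. a₀ = ⌊√96⌋ = 9; iterate m_{k+1} = d_k·a_k − m_k, d_{k+1} = (96 − m_{k+1}²)/d_k, a_{k+1} = ⌊(a₀ + m_{k+1})/d_{k+1}⌋ (starting m₀ = 0, d₀ = 1), with convergents p_k = a_k·p_{k-1} + p_{k-2}, q_k = a_k·q_{k-1} + q_{k-2} (p₋₁ = 1, q₋₁ = 0):
  k = 0: a₀ = 9; p₀/q₀ = 9/1; p₀² − 96·q₀² = 81 − 96 = -15.
  k = 1: m = 9, d = 15, a = ⌊(9 + 9)/15⌋ = 1; p/q = (1·9 + 1)/(1·1 + 0) = 10/1; p² − 96·q² = 100 − 96 = 4.
  k = 2: m = 6, d = 4, a = ⌊(9 + 6)/4⌋ = 3; p/q = (3·10 + 9)/(3·1 + 1) = 39/4; p² − 96·q² = 1521 − 1536 = -15.
  k = 3: m = 6, d = 15, a = ⌊(9 + 6)/15⌋ = 1; p/q = (1·39 + 10)/(1·4 + 1) = 49/5; p² − 96·q² = 2401 − 2400 = 1.
  The first convergent with p² − 96·q² = 1 gives the fundamental solution (x₁, y₁) = (49, 5).
Step 2: Apply the recurrence (x_{n+1}, y_{n+1}) = (x₁x_n + 96y₁y_n, x₁y_n + y₁x_n) repeatedly.
  From (x_1, y_1) = (49, 5): x_2 = 49·49 + 96·5·5 = 4801; y_2 = 49·5 + 5·49 = 490.
  From (x_2, y_2) = (4801, 490): x_3 = 49·4801 + 96·5·490 = 470449; y_3 = 49·490 + 5·4801 = 48015.
Step 3: Verify x_3² - 96·y_3² = 221322261601 - 221322261600 = 1 (should be 1). ✓

(x_1, y_1) = (49, 5); (x_3, y_3) = (470449, 48015).


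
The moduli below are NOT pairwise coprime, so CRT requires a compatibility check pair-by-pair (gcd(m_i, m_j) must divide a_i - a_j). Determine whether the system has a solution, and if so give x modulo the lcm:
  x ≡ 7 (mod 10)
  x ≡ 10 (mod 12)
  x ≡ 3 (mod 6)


Moduli 10, 12, 6 are not pairwise coprime, so CRT works modulo lcm(m_i) when all pairwise compatibility conditions hold.
Pairwise compatibility: gcd(m_i, m_j) must divide a_i - a_j for every pair.
Merge one congruence at a time:
  Start: x ≡ 7 (mod 10).
  Combine with x ≡ 10 (mod 12): gcd(10, 12) = 2, and 10 - 7 = 3 is NOT divisible by 2.
    ⇒ system is inconsistent (no integer solution).

No solution (the system is inconsistent).


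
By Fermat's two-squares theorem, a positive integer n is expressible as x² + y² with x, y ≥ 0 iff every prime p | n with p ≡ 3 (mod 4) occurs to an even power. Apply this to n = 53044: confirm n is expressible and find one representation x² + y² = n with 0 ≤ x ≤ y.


Step 1: Factor n = 53044 = 2^2 · 89 · 149.
Step 2: Check the mod-4 condition on each prime factor: 2 = 2 (special); 89 ≡ 1 (mod 4), exponent 1; 149 ≡ 1 (mod 4), exponent 1.
All primes ≡ 3 (mod 4) appear to even exponent (or don't appear), so by the two-squares theorem n IS expressible as a sum of two squares.
Step 3: Build a representation. Group n = k² · m with k = 2 and m = 89 · 149 = 13261 (a product of primes ≡ 1 (mod 4)); a representation of m scales to one of n via (k·x)² + (k·y)² = k²(x² + y²). Each prime p ≡ 1 (mod 4) is itself a sum of two squares; find a² by testing p − a² for a perfect square:
  89: 89 − 1² = 88, 89 − 2² = 85, 89 − 3² = 80, 89 − 4² = 73, 89 − 5² = 64 = 8² ⇒ 89 = 5² + 8².
  149: 149 − 1² = 148, 149 − 2² = 145, 149 − 3² = 140, 149 − 4² = 133, 149 − 5² = 124, 149 − 6² = 113, 149 − 7² = 100 = 10² ⇒ 149 = 7² + 10².
  Combine using the Brahmagupta–Fibonacci identity (a² + b²)(c² + d²) = (ac − bd)² + (ad + bc)² = (ac + bd)² + (ad − bc)²:
  89 · 149 = 13261: from (5² + 8²)(7² + 10²), take (5·7 − 8·10, 5·10 + 8·7) = (35 − 80, 50 + 56) = (-45, 106); dropping signs (only squares matter) gives (45, 106); check 45² + 106² = 2025 + 11236 = 13261 ✓.
  Scale by k = 2: (2·45, 2·106) = (90, 212).
Step 4: Order so x ≤ y and verify: 90² + 212² = 8100 + 44944 = 53044 = n. ✓

n = 53044 = 90² + 212² (one valid representation with x ≤ y).


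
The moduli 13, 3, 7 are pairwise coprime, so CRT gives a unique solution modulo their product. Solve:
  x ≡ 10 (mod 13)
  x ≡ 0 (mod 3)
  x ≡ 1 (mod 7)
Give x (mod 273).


Moduli 13, 3, 7 are pairwise coprime; by CRT there is a unique solution modulo M = 13 · 3 · 7 = 273.
Solve pairwise, accumulating the modulus:
  Start with x ≡ 10 (mod 13).
  Combine with x ≡ 0 (mod 3): since gcd(13, 3) = 1, we get a unique residue mod 39.
    Write x = 10 + 13·t and substitute into x ≡ 0 (mod 3): 13·t ≡ 0 − 10 = -10 (mod 3).
    Reduce coefficients mod 3: 1·t ≡ 2 (mod 3).
    So t ≡ 2 (mod 3).
    Then x = 10 + 13·2 = 36, valid modulo lcm(13, 3) = 39: x ≡ 36 (mod 39).
  Combine with x ≡ 1 (mod 7): since gcd(39, 7) = 1, we get a unique residue mod 273.
    Write x = 36 + 39·t and substitute into x ≡ 1 (mod 7): 39·t ≡ 1 − 36 = -35 (mod 7).
    Reduce coefficients mod 7: 4·t ≡ 0 (mod 7).
    The inverse of 4 mod 7 is 2 (since 4·2 = 8 = 1·7 + 1), so t ≡ 2·0 = 0 ≡ 0 (mod 7).
    Then x = 36 + 39·0 = 36, valid modulo lcm(39, 7) = 273: x ≡ 36 (mod 273).
Verify: 36 mod 13 = 10 ✓, 36 mod 3 = 0 ✓, 36 mod 7 = 1 ✓.

x ≡ 36 (mod 273).


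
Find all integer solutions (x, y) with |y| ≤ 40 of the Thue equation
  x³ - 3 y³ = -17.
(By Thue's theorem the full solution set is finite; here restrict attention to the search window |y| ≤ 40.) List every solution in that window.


The equation is x³ - 3y³ = -17. For fixed y, x³ = 3·y³ − 17, so a solution requires the RHS to be a perfect cube.
Strategy: iterate y from -40 to 40, compute RHS = 3·y³ − 17, and check whether it is a (positive or negative) perfect cube.
Check small values of y:
  y = 0: RHS = -17 is not a perfect cube.
  y = 1: RHS = -14 is not a perfect cube.
  y = -1: RHS = -20 is not a perfect cube.
  y = 2: RHS = 7 is not a perfect cube.
  y = -2: RHS = -41 is not a perfect cube.
  y = 3: RHS = 64 = (4)³ ⇒ x = 4 works.
  y = -3: RHS = -98 is not a perfect cube.
Continuing the search up to |y| = 40 finds no further solutions beyond those listed.
Collected solutions: (4, 3).

Solutions (with |y| ≤ 40): (4, 3).


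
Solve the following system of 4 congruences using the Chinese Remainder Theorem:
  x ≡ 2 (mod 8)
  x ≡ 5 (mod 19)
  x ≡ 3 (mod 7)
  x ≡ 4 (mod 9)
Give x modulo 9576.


Product of moduli M = 8 · 19 · 7 · 9 = 9576.
Merge one congruence at a time:
  Start: x ≡ 2 (mod 8).
  Combine with x ≡ 5 (mod 19); new modulus lcm = 152.
    Write x = 2 + 8·t and substitute into x ≡ 5 (mod 19): 8·t ≡ 5 − 2 = 3 (mod 19).
    The inverse of 8 mod 19 is 12 (since 8·12 = 96 = 5·19 + 1), so t ≡ 12·3 = 36 ≡ 17 (mod 19).
    Then x = 2 + 8·17 = 138, valid modulo lcm(8, 19) = 152: x ≡ 138 (mod 152).
  Combine with x ≡ 3 (mod 7); new modulus lcm = 1064.
    Write x = 138 + 152·t and substitute into x ≡ 3 (mod 7): 152·t ≡ 3 − 138 = -135 (mod 7).
    Reduce coefficients mod 7: 5·t ≡ 5 (mod 7).
    The inverse of 5 mod 7 is 3 (since 5·3 = 15 = 2·7 + 1), so t ≡ 3·5 = 15 ≡ 1 (mod 7).
    Then x = 138 + 152·1 = 290, valid modulo lcm(152, 7) = 1064: x ≡ 290 (mod 1064).
  Combine with x ≡ 4 (mod 9); new modulus lcm = 9576.
    Write x = 290 + 1064·t and substitute into x ≡ 4 (mod 9): 1064·t ≡ 4 − 290 = -286 (mod 9).
    Reduce coefficients mod 9: 2·t ≡ 2 (mod 9).
    The inverse of 2 mod 9 is 5 (since 2·5 = 10 = 1·9 + 1), so t ≡ 5·2 = 10 ≡ 1 (mod 9).
    Then x = 290 + 1064·1 = 1354, valid modulo lcm(1064, 9) = 9576: x ≡ 1354 (mod 9576).
Verify against each original: 1354 mod 8 = 2, 1354 mod 19 = 5, 1354 mod 7 = 3, 1354 mod 9 = 4.

x ≡ 1354 (mod 9576).


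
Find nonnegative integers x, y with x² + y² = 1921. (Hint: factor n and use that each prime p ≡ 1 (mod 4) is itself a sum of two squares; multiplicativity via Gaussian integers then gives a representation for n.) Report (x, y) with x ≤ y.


Step 1: Factor n = 1921 = 17 · 113.
Step 2: Check the mod-4 condition on each prime factor: 17 ≡ 1 (mod 4), exponent 1; 113 ≡ 1 (mod 4), exponent 1.
All primes ≡ 3 (mod 4) appear to even exponent (or don't appear), so by the two-squares theorem n IS expressible as a sum of two squares.
Step 3: Build a representation. Here n = 17 · 113 is a product of primes ≡ 1 (mod 4). Each prime p ≡ 1 (mod 4) is itself a sum of two squares; find a² by testing p − a² for a perfect square:
  17: 17 − 1² = 16 = 4² ⇒ 17 = 1² + 4².
  113: 113 − 1² = 112, 113 − 2² = 109, 113 − 3² = 104, 113 − 4² = 97, 113 − 5² = 88, 113 − 6² = 77, 113 − 7² = 64 = 8² ⇒ 113 = 7² + 8².
  Combine using the Brahmagupta–Fibonacci identity (a² + b²)(c² + d²) = (ac − bd)² + (ad + bc)² = (ac + bd)² + (ad − bc)²:
  17 · 113 = 1921: from (1² + 4²)(7² + 8²), take (1·7 − 4·8, 1·8 + 4·7) = (7 − 32, 8 + 28) = (-25, 36); dropping signs (only squares matter) gives (25, 36); check 25² + 36² = 625 + 1296 = 1921 ✓.
Step 4: Order so x ≤ y and verify: 25² + 36² = 625 + 1296 = 1921 = n. ✓

n = 1921 = 25² + 36² (one valid representation with x ≤ y).


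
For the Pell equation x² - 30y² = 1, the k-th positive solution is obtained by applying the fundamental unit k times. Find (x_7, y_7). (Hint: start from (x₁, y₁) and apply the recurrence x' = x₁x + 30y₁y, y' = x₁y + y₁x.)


Step 1: Find the fundamental solution (x₁, y₁) of x² - 30y² = 1.
  Expand √30 as a continued fraction. a₀ = ⌊√30⌋ = 5; iterate m_{k+1} = d_k·a_k − m_k, d_{k+1} = (30 − m_{k+1}²)/d_k, a_{k+1} = ⌊(a₀ + m_{k+1})/d_{k+1}⌋ (starting m₀ = 0, d₀ = 1), with convergents p_k = a_k·p_{k-1} + p_{k-2}, q_k = a_k·q_{k-1} + q_{k-2} (p₋₁ = 1, q₋₁ = 0):
  k = 0: a₀ = 5; p₀/q₀ = 5/1; p₀² − 30·q₀² = 25 − 30 = -5.
  k = 1: m = 5, d = 5, a = ⌊(5 + 5)/5⌋ = 2; p/q = (2·5 + 1)/(2·1 + 0) = 11/2; p² − 30·q² = 121 − 120 = 1.
  The first convergent with p² − 30·q² = 1 gives the fundamental solution (x₁, y₁) = (11, 2).
Step 2: Apply the recurrence (x_{n+1}, y_{n+1}) = (x₁x_n + 30y₁y_n, x₁y_n + y₁x_n) repeatedly.
  From (x_1, y_1) = (11, 2): x_2 = 11·11 + 30·2·2 = 241; y_2 = 11·2 + 2·11 = 44.
  From (x_2, y_2) = (241, 44): x_3 = 11·241 + 30·2·44 = 5291; y_3 = 11·44 + 2·241 = 966.
  From (x_3, y_3) = (5291, 966): x_4 = 11·5291 + 30·2·966 = 116161; y_4 = 11·966 + 2·5291 = 21208.
  From (x_4, y_4) = (116161, 21208): x_5 = 11·116161 + 30·2·21208 = 2550251; y_5 = 11·21208 + 2·116161 = 465610.
  From (x_5, y_5) = (2550251, 465610): x_6 = 11·2550251 + 30·2·465610 = 55989361; y_6 = 11·465610 + 2·2550251 = 10222212.
  From (x_6, y_6) = (55989361, 10222212): x_7 = 11·55989361 + 30·2·10222212 = 1229215691; y_7 = 11·10222212 + 2·55989361 = 224423054.
Step 3: Verify x_7² - 30·y_7² = 1510971215000607481 - 1510971215000607480 = 1 (should be 1). ✓

(x_1, y_1) = (11, 2); (x_7, y_7) = (1229215691, 224423054).


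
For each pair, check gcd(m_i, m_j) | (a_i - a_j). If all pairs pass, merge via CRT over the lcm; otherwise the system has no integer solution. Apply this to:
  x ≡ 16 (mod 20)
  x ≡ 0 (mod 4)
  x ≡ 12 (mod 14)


Moduli 20, 4, 14 are not pairwise coprime, so CRT works modulo lcm(m_i) when all pairwise compatibility conditions hold.
Pairwise compatibility: gcd(m_i, m_j) must divide a_i - a_j for every pair.
Merge one congruence at a time:
  Start: x ≡ 16 (mod 20).
  Combine with x ≡ 0 (mod 4): gcd(20, 4) = 4; 0 - 16 = -16, which IS divisible by 4, so compatible.
    Write x = 16 + 20·t and substitute into x ≡ 0 (mod 4): 20·t ≡ 0 − 16 = -16 (mod 4).
    Divide the congruence (and modulus) by g = 4: 5·t ≡ -4 (mod 1).
    Modulo 1 every t works; take t = 0.
    Then x = 16 + 20·0 = 16, valid modulo lcm(20, 4) = 20: x ≡ 16 (mod 20).
  Combine with x ≡ 12 (mod 14): gcd(20, 14) = 2; 12 - 16 = -4, which IS divisible by 2, so compatible.
    Write x = 16 + 20·t and substitute into x ≡ 12 (mod 14): 20·t ≡ 12 − 16 = -4 (mod 14).
    Divide the congruence (and modulus) by g = 2: 10·t ≡ -2 (mod 7).
    Reduce coefficients mod 7: 3·t ≡ 5 (mod 7).
    The inverse of 3 mod 7 is 5 (since 3·5 = 15 = 2·7 + 1), so t ≡ 5·5 = 25 ≡ 4 (mod 7).
    Then x = 16 + 20·4 = 96, valid modulo lcm(20, 14) = 140: x ≡ 96 (mod 140).
Verify: 96 mod 20 = 16, 96 mod 4 = 0, 96 mod 14 = 12.

x ≡ 96 (mod 140).


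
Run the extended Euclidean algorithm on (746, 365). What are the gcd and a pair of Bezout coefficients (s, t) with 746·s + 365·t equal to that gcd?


Euclidean algorithm on (746, 365) — divide until remainder is 0:
  746 = 2 · 365 + 16
  365 = 22 · 16 + 13
  16 = 1 · 13 + 3
  13 = 4 · 3 + 1
  3 = 3 · 1 + 0
gcd(746, 365) = 1.
Track Bezout coefficients alongside the remainders: start with r₀ = 746 = a·1 + b·0 (s = 1, t = 0) and r₁ = 365 = a·0 + b·1 (s = 0, t = 1); each new remainder r_{k+1} = r_{k-1} − q_k·r_k inherits s_{k+1} = s_{k-1} − q_k·s_k, t_{k+1} = t_{k-1} − q_k·t_k, so r_k = a·s_k + b·t_k at every step:
  q = 2: r = 16, s = 1 − 2·0 = 1, t = 0 − 2·1 = -2  (check: 746·1 + 365·(-2) = 16)
  q = 22: r = 13, s = 0 − 22·1 = -22, t = 1 − 22·(-2) = 45  (check: 746·(-22) + 365·45 = 13)
  q = 1: r = 3, s = 1 − 1·(-22) = 23, t = -2 − 1·45 = -47  (check: 746·23 + 365·(-47) = 3)
  q = 4: r = 1, s = -22 − 4·23 = -114, t = 45 − 4·(-47) = 233  (check: 746·(-114) + 365·233 = 1)
The row with r = 1 (the gcd) gives the Bezout coefficients s = -114, t = 233.
Result: 746 · (-114) + 365 · (233) = 1.

gcd(746, 365) = 1; s = -114, t = 233 (check: 746·(-114) + 365·233 = 1).


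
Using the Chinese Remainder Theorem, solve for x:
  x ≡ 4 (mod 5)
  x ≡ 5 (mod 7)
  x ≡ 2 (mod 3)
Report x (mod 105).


Moduli 5, 7, 3 are pairwise coprime; by CRT there is a unique solution modulo M = 5 · 7 · 3 = 105.
Solve pairwise, accumulating the modulus:
  Start with x ≡ 4 (mod 5).
  Combine with x ≡ 5 (mod 7): since gcd(5, 7) = 1, we get a unique residue mod 35.
    Write x = 4 + 5·t and substitute into x ≡ 5 (mod 7): 5·t ≡ 5 − 4 = 1 (mod 7).
    The inverse of 5 mod 7 is 3 (since 5·3 = 15 = 2·7 + 1), so t ≡ 3·1 = 3 ≡ 3 (mod 7).
    Then x = 4 + 5·3 = 19, valid modulo lcm(5, 7) = 35: x ≡ 19 (mod 35).
  Combine with x ≡ 2 (mod 3): since gcd(35, 3) = 1, we get a unique residue mod 105.
    Write x = 19 + 35·t and substitute into x ≡ 2 (mod 3): 35·t ≡ 2 − 19 = -17 (mod 3).
    Reduce coefficients mod 3: 2·t ≡ 1 (mod 3).
    The inverse of 2 mod 3 is 2 (since 2·2 = 4 = 1·3 + 1), so t ≡ 2·1 = 2 ≡ 2 (mod 3).
    Then x = 19 + 35·2 = 89, valid modulo lcm(35, 3) = 105: x ≡ 89 (mod 105).
Verify: 89 mod 5 = 4 ✓, 89 mod 7 = 5 ✓, 89 mod 3 = 2 ✓.

x ≡ 89 (mod 105).


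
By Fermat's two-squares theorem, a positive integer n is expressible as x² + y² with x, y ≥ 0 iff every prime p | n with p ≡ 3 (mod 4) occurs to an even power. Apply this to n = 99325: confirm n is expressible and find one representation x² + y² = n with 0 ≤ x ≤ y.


Step 1: Factor n = 99325 = 5^2 · 29 · 137.
Step 2: Check the mod-4 condition on each prime factor: 5 ≡ 1 (mod 4), exponent 2; 29 ≡ 1 (mod 4), exponent 1; 137 ≡ 1 (mod 4), exponent 1.
All primes ≡ 3 (mod 4) appear to even exponent (or don't appear), so by the two-squares theorem n IS expressible as a sum of two squares.
Step 3: Build a representation. Group n = k² · m with k = 5 and m = 29 · 137 = 3973 (a product of primes ≡ 1 (mod 4)); a representation of m scales to one of n via (k·x)² + (k·y)² = k²(x² + y²). Each prime p ≡ 1 (mod 4) is itself a sum of two squares; find a² by testing p − a² for a perfect square:
  29: 29 − 1² = 28, 29 − 2² = 25 = 5² ⇒ 29 = 2² + 5².
  137: 137 − 1² = 136, 137 − 2² = 133, 137 − 3² = 128, 137 − 4² = 121 = 11² ⇒ 137 = 4² + 11².
  Combine using the Brahmagupta–Fibonacci identity (a² + b²)(c² + d²) = (ac − bd)² + (ad + bc)² = (ac + bd)² + (ad − bc)²:
  29 · 137 = 3973: from (2² + 5²)(4² + 11²), take (2·4 − 5·11, 2·11 + 5·4) = (8 − 55, 22 + 20) = (-47, 42); dropping signs (only squares matter) gives (47, 42); check 47² + 42² = 2209 + 1764 = 3973 ✓.
  Scale by k = 5: (5·47, 5·42) = (235, 210).
Step 4: Order so x ≤ y and verify: 210² + 235² = 44100 + 55225 = 99325 = n. ✓

n = 99325 = 210² + 235² (one valid representation with x ≤ y).


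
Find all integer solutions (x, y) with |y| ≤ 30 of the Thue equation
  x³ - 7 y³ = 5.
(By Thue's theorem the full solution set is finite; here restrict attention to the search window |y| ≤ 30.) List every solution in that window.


The equation is x³ - 7y³ = 5. For fixed y, x³ = 7·y³ + 5, so a solution requires the RHS to be a perfect cube.
Strategy: iterate y from -30 to 30, compute RHS = 7·y³ + 5, and check whether it is a (positive or negative) perfect cube.
Check small values of y:
  y = 0: RHS = 5 is not a perfect cube.
  y = 1: RHS = 12 is not a perfect cube.
  y = -1: RHS = -2 is not a perfect cube.
  y = 2: RHS = 61 is not a perfect cube.
  y = -2: RHS = -51 is not a perfect cube.
  y = 3: RHS = 194 is not a perfect cube.
  y = -3: RHS = -184 is not a perfect cube.
Continuing the search up to |y| = 30 finds no solutions either.
No (x, y) in the scanned range satisfies the equation.

No integer solutions with |y| ≤ 30.


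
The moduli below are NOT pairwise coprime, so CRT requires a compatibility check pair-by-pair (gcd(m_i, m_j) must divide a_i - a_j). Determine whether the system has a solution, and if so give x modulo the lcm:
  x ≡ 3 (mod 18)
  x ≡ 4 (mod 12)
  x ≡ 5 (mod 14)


Moduli 18, 12, 14 are not pairwise coprime, so CRT works modulo lcm(m_i) when all pairwise compatibility conditions hold.
Pairwise compatibility: gcd(m_i, m_j) must divide a_i - a_j for every pair.
Merge one congruence at a time:
  Start: x ≡ 3 (mod 18).
  Combine with x ≡ 4 (mod 12): gcd(18, 12) = 6, and 4 - 3 = 1 is NOT divisible by 6.
    ⇒ system is inconsistent (no integer solution).

No solution (the system is inconsistent).


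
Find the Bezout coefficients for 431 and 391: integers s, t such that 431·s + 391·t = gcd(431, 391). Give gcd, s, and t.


Euclidean algorithm on (431, 391) — divide until remainder is 0:
  431 = 1 · 391 + 40
  391 = 9 · 40 + 31
  40 = 1 · 31 + 9
  31 = 3 · 9 + 4
  9 = 2 · 4 + 1
  4 = 4 · 1 + 0
gcd(431, 391) = 1.
Track Bezout coefficients alongside the remainders: start with r₀ = 431 = a·1 + b·0 (s = 1, t = 0) and r₁ = 391 = a·0 + b·1 (s = 0, t = 1); each new remainder r_{k+1} = r_{k-1} − q_k·r_k inherits s_{k+1} = s_{k-1} − q_k·s_k, t_{k+1} = t_{k-1} − q_k·t_k, so r_k = a·s_k + b·t_k at every step:
  q = 1: r = 40, s = 1 − 1·0 = 1, t = 0 − 1·1 = -1  (check: 431·1 + 391·(-1) = 40)
  q = 9: r = 31, s = 0 − 9·1 = -9, t = 1 − 9·(-1) = 10  (check: 431·(-9) + 391·10 = 31)
  q = 1: r = 9, s = 1 − 1·(-9) = 10, t = -1 − 1·10 = -11  (check: 431·10 + 391·(-11) = 9)
  q = 3: r = 4, s = -9 − 3·10 = -39, t = 10 − 3·(-11) = 43  (check: 431·(-39) + 391·43 = 4)
  q = 2: r = 1, s = 10 − 2·(-39) = 88, t = -11 − 2·43 = -97  (check: 431·88 + 391·(-97) = 1)
The row with r = 1 (the gcd) gives the Bezout coefficients s = 88, t = -97.
Result: 431 · (88) + 391 · (-97) = 1.

gcd(431, 391) = 1; s = 88, t = -97 (check: 431·88 + 391·(-97) = 1).


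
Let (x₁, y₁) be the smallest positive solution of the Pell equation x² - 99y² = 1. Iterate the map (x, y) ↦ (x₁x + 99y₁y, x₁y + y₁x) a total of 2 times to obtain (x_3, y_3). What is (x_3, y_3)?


Step 1: Find the fundamental solution (x₁, y₁) of x² - 99y² = 1.
  Expand √99 as a continued fraction. a₀ = ⌊√99⌋ = 9; iterate m_{k+1} = d_k·a_k − m_k, d_{k+1} = (99 − m_{k+1}²)/d_k, a_{k+1} = ⌊(a₀ + m_{k+1})/d_{k+1}⌋ (starting m₀ = 0, d₀ = 1), with convergents p_k = a_k·p_{k-1} + p_{k-2}, q_k = a_k·q_{k-1} + q_{k-2} (p₋₁ = 1, q₋₁ = 0):
  k = 0: a₀ = 9; p₀/q₀ = 9/1; p₀² − 99·q₀² = 81 − 99 = -18.
  k = 1: m = 9, d = 18, a = ⌊(9 + 9)/18⌋ = 1; p/q = (1·9 + 1)/(1·1 + 0) = 10/1; p² − 99·q² = 100 − 99 = 1.
  The first convergent with p² − 99·q² = 1 gives the fundamental solution (x₁, y₁) = (10, 1).
Step 2: Apply the recurrence (x_{n+1}, y_{n+1}) = (x₁x_n + 99y₁y_n, x₁y_n + y₁x_n) repeatedly.
  From (x_1, y_1) = (10, 1): x_2 = 10·10 + 99·1·1 = 199; y_2 = 10·1 + 1·10 = 20.
  From (x_2, y_2) = (199, 20): x_3 = 10·199 + 99·1·20 = 3970; y_3 = 10·20 + 1·199 = 399.
Step 3: Verify x_3² - 99·y_3² = 15760900 - 15760899 = 1 (should be 1). ✓

(x_1, y_1) = (10, 1); (x_3, y_3) = (3970, 399).


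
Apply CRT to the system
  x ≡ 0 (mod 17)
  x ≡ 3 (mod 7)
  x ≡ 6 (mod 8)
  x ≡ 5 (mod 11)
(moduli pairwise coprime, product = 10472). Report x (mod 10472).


Product of moduli M = 17 · 7 · 8 · 11 = 10472.
Merge one congruence at a time:
  Start: x ≡ 0 (mod 17).
  Combine with x ≡ 3 (mod 7); new modulus lcm = 119.
    Write x = 0 + 17·t and substitute into x ≡ 3 (mod 7): 17·t ≡ 3 − 0 = 3 (mod 7).
    Reduce coefficients mod 7: 3·t ≡ 3 (mod 7).
    The inverse of 3 mod 7 is 5 (since 3·5 = 15 = 2·7 + 1), so t ≡ 5·3 = 15 ≡ 1 (mod 7).
    Then x = 0 + 17·1 = 17, valid modulo lcm(17, 7) = 119: x ≡ 17 (mod 119).
  Combine with x ≡ 6 (mod 8); new modulus lcm = 952.
    Write x = 17 + 119·t and substitute into x ≡ 6 (mod 8): 119·t ≡ 6 − 17 = -11 (mod 8).
    Reduce coefficients mod 8: 7·t ≡ 5 (mod 8).
    The inverse of 7 mod 8 is 7 (since 7·7 = 49 = 6·8 + 1), so t ≡ 7·5 = 35 ≡ 3 (mod 8).
    Then x = 17 + 119·3 = 374, valid modulo lcm(119, 8) = 952: x ≡ 374 (mod 952).
  Combine with x ≡ 5 (mod 11); new modulus lcm = 10472.
    Write x = 374 + 952·t and substitute into x ≡ 5 (mod 11): 952·t ≡ 5 − 374 = -369 (mod 11).
    Reduce coefficients mod 11: 6·t ≡ 5 (mod 11).
    The inverse of 6 mod 11 is 2 (since 6·2 = 12 = 1·11 + 1), so t ≡ 2·5 = 10 ≡ 10 (mod 11).
    Then x = 374 + 952·10 = 9894, valid modulo lcm(952, 11) = 10472: x ≡ 9894 (mod 10472).
Verify against each original: 9894 mod 17 = 0, 9894 mod 7 = 3, 9894 mod 8 = 6, 9894 mod 11 = 5.

x ≡ 9894 (mod 10472).


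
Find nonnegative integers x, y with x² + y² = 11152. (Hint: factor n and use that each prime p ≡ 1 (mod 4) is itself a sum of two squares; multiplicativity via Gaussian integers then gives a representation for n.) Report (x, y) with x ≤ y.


Step 1: Factor n = 11152 = 2^4 · 17 · 41.
Step 2: Check the mod-4 condition on each prime factor: 2 = 2 (special); 17 ≡ 1 (mod 4), exponent 1; 41 ≡ 1 (mod 4), exponent 1.
All primes ≡ 3 (mod 4) appear to even exponent (or don't appear), so by the two-squares theorem n IS expressible as a sum of two squares.
Step 3: Build a representation. Group n = k² · m with k = 4 and m = 17 · 41 = 697 (a product of primes ≡ 1 (mod 4)); a representation of m scales to one of n via (k·x)² + (k·y)² = k²(x² + y²). Each prime p ≡ 1 (mod 4) is itself a sum of two squares; find a² by testing p − a² for a perfect square:
  17: 17 − 1² = 16 = 4² ⇒ 17 = 1² + 4².
  41: 41 − 1² = 40, 41 − 2² = 37, 41 − 3² = 32, 41 − 4² = 25 = 5² ⇒ 41 = 4² + 5².
  Combine using the Brahmagupta–Fibonacci identity (a² + b²)(c² + d²) = (ac − bd)² + (ad + bc)² = (ac + bd)² + (ad − bc)²:
  17 · 41 = 697: from (1² + 4²)(4² + 5²), take (1·4 − 4·5, 1·5 + 4·4) = (4 − 20, 5 + 16) = (-16, 21); dropping signs (only squares matter) gives (16, 21); check 16² + 21² = 256 + 441 = 697 ✓.
  Scale by k = 4: (4·16, 4·21) = (64, 84).
Step 4: Order so x ≤ y and verify: 64² + 84² = 4096 + 7056 = 11152 = n. ✓

n = 11152 = 64² + 84² (one valid representation with x ≤ y).


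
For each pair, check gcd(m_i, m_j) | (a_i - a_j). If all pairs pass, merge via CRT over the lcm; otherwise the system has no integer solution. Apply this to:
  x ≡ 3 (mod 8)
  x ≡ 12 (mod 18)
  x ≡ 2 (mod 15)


Moduli 8, 18, 15 are not pairwise coprime, so CRT works modulo lcm(m_i) when all pairwise compatibility conditions hold.
Pairwise compatibility: gcd(m_i, m_j) must divide a_i - a_j for every pair.
Merge one congruence at a time:
  Start: x ≡ 3 (mod 8).
  Combine with x ≡ 12 (mod 18): gcd(8, 18) = 2, and 12 - 3 = 9 is NOT divisible by 2.
    ⇒ system is inconsistent (no integer solution).

No solution (the system is inconsistent).


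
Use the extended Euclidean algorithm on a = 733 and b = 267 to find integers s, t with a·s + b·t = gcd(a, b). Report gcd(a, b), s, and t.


Euclidean algorithm on (733, 267) — divide until remainder is 0:
  733 = 2 · 267 + 199
  267 = 1 · 199 + 68
  199 = 2 · 68 + 63
  68 = 1 · 63 + 5
  63 = 12 · 5 + 3
  5 = 1 · 3 + 2
  3 = 1 · 2 + 1
  2 = 2 · 1 + 0
gcd(733, 267) = 1.
Track Bezout coefficients alongside the remainders: start with r₀ = 733 = a·1 + b·0 (s = 1, t = 0) and r₁ = 267 = a·0 + b·1 (s = 0, t = 1); each new remainder r_{k+1} = r_{k-1} − q_k·r_k inherits s_{k+1} = s_{k-1} − q_k·s_k, t_{k+1} = t_{k-1} − q_k·t_k, so r_k = a·s_k + b·t_k at every step:
  q = 2: r = 199, s = 1 − 2·0 = 1, t = 0 − 2·1 = -2  (check: 733·1 + 267·(-2) = 199)
  q = 1: r = 68, s = 0 − 1·1 = -1, t = 1 − 1·(-2) = 3  (check: 733·(-1) + 267·3 = 68)
  q = 2: r = 63, s = 1 − 2·(-1) = 3, t = -2 − 2·3 = -8  (check: 733·3 + 267·(-8) = 63)
  q = 1: r = 5, s = -1 − 1·3 = -4, t = 3 − 1·(-8) = 11  (check: 733·(-4) + 267·11 = 5)
  q = 12: r = 3, s = 3 − 12·(-4) = 51, t = -8 − 12·11 = -140  (check: 733·51 + 267·(-140) = 3)
  q = 1: r = 2, s = -4 − 1·51 = -55, t = 11 − 1·(-140) = 151  (check: 733·(-55) + 267·151 = 2)
  q = 1: r = 1, s = 51 − 1·(-55) = 106, t = -140 − 1·151 = -291  (check: 733·106 + 267·(-291) = 1)
The row with r = 1 (the gcd) gives the Bezout coefficients s = 106, t = -291.
Result: 733 · (106) + 267 · (-291) = 1.

gcd(733, 267) = 1; s = 106, t = -291 (check: 733·106 + 267·(-291) = 1).


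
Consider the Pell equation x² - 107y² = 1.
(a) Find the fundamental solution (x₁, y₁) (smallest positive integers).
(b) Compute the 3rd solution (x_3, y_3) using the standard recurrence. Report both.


Step 1: Find the fundamental solution (x₁, y₁) of x² - 107y² = 1.
  Expand √107 as a continued fraction. a₀ = ⌊√107⌋ = 10; iterate m_{k+1} = d_k·a_k − m_k, d_{k+1} = (107 − m_{k+1}²)/d_k, a_{k+1} = ⌊(a₀ + m_{k+1})/d_{k+1}⌋ (starting m₀ = 0, d₀ = 1), with convergents p_k = a_k·p_{k-1} + p_{k-2}, q_k = a_k·q_{k-1} + q_{k-2} (p₋₁ = 1, q₋₁ = 0):
  k = 0: a₀ = 10; p₀/q₀ = 10/1; p₀² − 107·q₀² = 100 − 107 = -7.
  k = 1: m = 10, d = 7, a = ⌊(10 + 10)/7⌋ = 2; p/q = (2·10 + 1)/(2·1 + 0) = 21/2; p² − 107·q² = 441 − 428 = 13.
  k = 2: m = 4, d = 13, a = ⌊(10 + 4)/13⌋ = 1; p/q = (1·21 + 10)/(1·2 + 1) = 31/3; p² − 107·q² = 961 − 963 = -2.
  k = 3: m = 9, d = 2, a = ⌊(10 + 9)/2⌋ = 9; p/q = (9·31 + 21)/(9·3 + 2) = 300/29; p² − 107·q² = 90000 − 89987 = 13.
  k = 4: m = 9, d = 13, a = ⌊(10 + 9)/13⌋ = 1; p/q = (1·300 + 31)/(1·29 + 3) = 331/32; p² − 107·q² = 109561 − 109568 = -7.
  k = 5: m = 4, d = 7, a = ⌊(10 + 4)/7⌋ = 2; p/q = (2·331 + 300)/(2·32 + 29) = 962/93; p² − 107·q² = 925444 − 925443 = 1.
  The first convergent with p² − 107·q² = 1 gives the fundamental solution (x₁, y₁) = (962, 93).
Step 2: Apply the recurrence (x_{n+1}, y_{n+1}) = (x₁x_n + 107y₁y_n, x₁y_n + y₁x_n) repeatedly.
  From (x_1, y_1) = (962, 93): x_2 = 962·962 + 107·93·93 = 1850887; y_2 = 962·93 + 93·962 = 178932.
  From (x_2, y_2) = (1850887, 178932): x_3 = 962·1850887 + 107·93·178932 = 3561105626; y_3 = 962·178932 + 93·1850887 = 344265075.
Step 3: Verify x_3² - 107·y_3² = 12681473279528851876 - 12681473279528851875 = 1 (should be 1). ✓

(x_1, y_1) = (962, 93); (x_3, y_3) = (3561105626, 344265075).


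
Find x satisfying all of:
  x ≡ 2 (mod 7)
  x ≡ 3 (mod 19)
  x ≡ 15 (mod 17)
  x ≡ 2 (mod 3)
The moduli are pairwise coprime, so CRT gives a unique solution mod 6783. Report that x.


Product of moduli M = 7 · 19 · 17 · 3 = 6783.
Merge one congruence at a time:
  Start: x ≡ 2 (mod 7).
  Combine with x ≡ 3 (mod 19); new modulus lcm = 133.
    Write x = 2 + 7·t and substitute into x ≡ 3 (mod 19): 7·t ≡ 3 − 2 = 1 (mod 19).
    The inverse of 7 mod 19 is 11 (since 7·11 = 77 = 4·19 + 1), so t ≡ 11·1 = 11 ≡ 11 (mod 19).
    Then x = 2 + 7·11 = 79, valid modulo lcm(7, 19) = 133: x ≡ 79 (mod 133).
  Combine with x ≡ 15 (mod 17); new modulus lcm = 2261.
    Write x = 79 + 133·t and substitute into x ≡ 15 (mod 17): 133·t ≡ 15 − 79 = -64 (mod 17).
    Reduce coefficients mod 17: 14·t ≡ 4 (mod 17).
    The inverse of 14 mod 17 is 11 (since 14·11 = 154 = 9·17 + 1), so t ≡ 11·4 = 44 ≡ 10 (mod 17).
    Then x = 79 + 133·10 = 1409, valid modulo lcm(133, 17) = 2261: x ≡ 1409 (mod 2261).
  Combine with x ≡ 2 (mod 3); new modulus lcm = 6783.
    Write x = 1409 + 2261·t and substitute into x ≡ 2 (mod 3): 2261·t ≡ 2 − 1409 = -1407 (mod 3).
    Reduce coefficients mod 3: 2·t ≡ 0 (mod 3).
    The inverse of 2 mod 3 is 2 (since 2·2 = 4 = 1·3 + 1), so t ≡ 2·0 = 0 ≡ 0 (mod 3).
    Then x = 1409 + 2261·0 = 1409, valid modulo lcm(2261, 3) = 6783: x ≡ 1409 (mod 6783).
Verify against each original: 1409 mod 7 = 2, 1409 mod 19 = 3, 1409 mod 17 = 15, 1409 mod 3 = 2.

x ≡ 1409 (mod 6783).


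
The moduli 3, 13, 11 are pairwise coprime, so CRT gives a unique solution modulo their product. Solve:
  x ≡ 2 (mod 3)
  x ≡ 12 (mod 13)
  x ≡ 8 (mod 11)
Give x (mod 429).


Moduli 3, 13, 11 are pairwise coprime; by CRT there is a unique solution modulo M = 3 · 13 · 11 = 429.
Solve pairwise, accumulating the modulus:
  Start with x ≡ 2 (mod 3).
  Combine with x ≡ 12 (mod 13): since gcd(3, 13) = 1, we get a unique residue mod 39.
    Write x = 2 + 3·t and substitute into x ≡ 12 (mod 13): 3·t ≡ 12 − 2 = 10 (mod 13).
    The inverse of 3 mod 13 is 9 (since 3·9 = 27 = 2·13 + 1), so t ≡ 9·10 = 90 ≡ 12 (mod 13).
    Then x = 2 + 3·12 = 38, valid modulo lcm(3, 13) = 39: x ≡ 38 (mod 39).
  Combine with x ≡ 8 (mod 11): since gcd(39, 11) = 1, we get a unique residue mod 429.
    Write x = 38 + 39·t and substitute into x ≡ 8 (mod 11): 39·t ≡ 8 − 38 = -30 (mod 11).
    Reduce coefficients mod 11: 6·t ≡ 3 (mod 11).
    The inverse of 6 mod 11 is 2 (since 6·2 = 12 = 1·11 + 1), so t ≡ 2·3 = 6 ≡ 6 (mod 11).
    Then x = 38 + 39·6 = 272, valid modulo lcm(39, 11) = 429: x ≡ 272 (mod 429).
Verify: 272 mod 3 = 2 ✓, 272 mod 13 = 12 ✓, 272 mod 11 = 8 ✓.

x ≡ 272 (mod 429).


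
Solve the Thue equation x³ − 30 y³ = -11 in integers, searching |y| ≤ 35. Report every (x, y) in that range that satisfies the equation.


The equation is x³ - 30y³ = -11. For fixed y, x³ = 30·y³ − 11, so a solution requires the RHS to be a perfect cube.
Strategy: iterate y from -35 to 35, compute RHS = 30·y³ − 11, and check whether it is a (positive or negative) perfect cube.
Check small values of y:
  y = 0: RHS = -11 is not a perfect cube.
  y = 1: RHS = 19 is not a perfect cube.
  y = -1: RHS = -41 is not a perfect cube.
  y = 2: RHS = 229 is not a perfect cube.
  y = -2: RHS = -251 is not a perfect cube.
  y = 3: RHS = 799 is not a perfect cube.
  y = -3: RHS = -821 is not a perfect cube.
Continuing the search up to |y| = 35 finds no solutions either.
No (x, y) in the scanned range satisfies the equation.

No integer solutions with |y| ≤ 35.


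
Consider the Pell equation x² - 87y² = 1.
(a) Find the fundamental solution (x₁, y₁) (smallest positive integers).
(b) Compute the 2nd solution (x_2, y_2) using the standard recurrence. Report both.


Step 1: Find the fundamental solution (x₁, y₁) of x² - 87y² = 1.
  Expand √87 as a continued fraction. a₀ = ⌊√87⌋ = 9; iterate m_{k+1} = d_k·a_k − m_k, d_{k+1} = (87 − m_{k+1}²)/d_k, a_{k+1} = ⌊(a₀ + m_{k+1})/d_{k+1}⌋ (starting m₀ = 0, d₀ = 1), with convergents p_k = a_k·p_{k-1} + p_{k-2}, q_k = a_k·q_{k-1} + q_{k-2} (p₋₁ = 1, q₋₁ = 0):
  k = 0: a₀ = 9; p₀/q₀ = 9/1; p₀² − 87·q₀² = 81 − 87 = -6.
  k = 1: m = 9, d = 6, a = ⌊(9 + 9)/6⌋ = 3; p/q = (3·9 + 1)/(3·1 + 0) = 28/3; p² − 87·q² = 784 − 783 = 1.
  The first convergent with p² − 87·q² = 1 gives the fundamental solution (x₁, y₁) = (28, 3).
Step 2: Apply the recurrence (x_{n+1}, y_{n+1}) = (x₁x_n + 87y₁y_n, x₁y_n + y₁x_n) repeatedly.
  From (x_1, y_1) = (28, 3): x_2 = 28·28 + 87·3·3 = 1567; y_2 = 28·3 + 3·28 = 168.
Step 3: Verify x_2² - 87·y_2² = 2455489 - 2455488 = 1 (should be 1). ✓

(x_1, y_1) = (28, 3); (x_2, y_2) = (1567, 168).


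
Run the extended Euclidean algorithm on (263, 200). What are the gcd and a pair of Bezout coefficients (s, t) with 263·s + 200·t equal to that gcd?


Euclidean algorithm on (263, 200) — divide until remainder is 0:
  263 = 1 · 200 + 63
  200 = 3 · 63 + 11
  63 = 5 · 11 + 8
  11 = 1 · 8 + 3
  8 = 2 · 3 + 2
  3 = 1 · 2 + 1
  2 = 2 · 1 + 0
gcd(263, 200) = 1.
Track Bezout coefficients alongside the remainders: start with r₀ = 263 = a·1 + b·0 (s = 1, t = 0) and r₁ = 200 = a·0 + b·1 (s = 0, t = 1); each new remainder r_{k+1} = r_{k-1} − q_k·r_k inherits s_{k+1} = s_{k-1} − q_k·s_k, t_{k+1} = t_{k-1} − q_k·t_k, so r_k = a·s_k + b·t_k at every step:
  q = 1: r = 63, s = 1 − 1·0 = 1, t = 0 − 1·1 = -1  (check: 263·1 + 200·(-1) = 63)
  q = 3: r = 11, s = 0 − 3·1 = -3, t = 1 − 3·(-1) = 4  (check: 263·(-3) + 200·4 = 11)
  q = 5: r = 8, s = 1 − 5·(-3) = 16, t = -1 − 5·4 = -21  (check: 263·16 + 200·(-21) = 8)
  q = 1: r = 3, s = -3 − 1·16 = -19, t = 4 − 1·(-21) = 25  (check: 263·(-19) + 200·25 = 3)
  q = 2: r = 2, s = 16 − 2·(-19) = 54, t = -21 − 2·25 = -71  (check: 263·54 + 200·(-71) = 2)
  q = 1: r = 1, s = -19 − 1·54 = -73, t = 25 − 1·(-71) = 96  (check: 263·(-73) + 200·96 = 1)
The row with r = 1 (the gcd) gives the Bezout coefficients s = -73, t = 96.
Result: 263 · (-73) + 200 · (96) = 1.

gcd(263, 200) = 1; s = -73, t = 96 (check: 263·(-73) + 200·96 = 1).


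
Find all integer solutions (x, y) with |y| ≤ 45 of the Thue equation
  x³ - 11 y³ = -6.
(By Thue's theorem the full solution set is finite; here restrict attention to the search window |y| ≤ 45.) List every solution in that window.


The equation is x³ - 11y³ = -6. For fixed y, x³ = 11·y³ − 6, so a solution requires the RHS to be a perfect cube.
Strategy: iterate y from -45 to 45, compute RHS = 11·y³ − 6, and check whether it is a (positive or negative) perfect cube.
Check small values of y:
  y = 0: RHS = -6 is not a perfect cube.
  y = 1: RHS = 5 is not a perfect cube.
  y = -1: RHS = -17 is not a perfect cube.
  y = 2: RHS = 82 is not a perfect cube.
  y = -2: RHS = -94 is not a perfect cube.
  y = 3: RHS = 291 is not a perfect cube.
  y = -3: RHS = -303 is not a perfect cube.
Continuing the search up to |y| = 45 finds no solutions either.
No (x, y) in the scanned range satisfies the equation.

No integer solutions with |y| ≤ 45.
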